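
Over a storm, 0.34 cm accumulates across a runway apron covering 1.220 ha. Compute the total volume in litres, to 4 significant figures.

Depth: 0.34 cm × 10 = 3.4 mm.
Area: 1.220 ha = 12200 m².
1 mm over 1 m² is 1 L, so volume = 3.4 × 12200 = 41480 L.

41480 litres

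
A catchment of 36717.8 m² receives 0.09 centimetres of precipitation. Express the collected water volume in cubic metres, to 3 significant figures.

Depth: 0.09 cm × 10 = 0.9 mm.
1 mm over 1 m² is 1 L, so volume = 0.9 × 36717.8 = 33046.02 L = 33.0 m³.

33.0 cubic metres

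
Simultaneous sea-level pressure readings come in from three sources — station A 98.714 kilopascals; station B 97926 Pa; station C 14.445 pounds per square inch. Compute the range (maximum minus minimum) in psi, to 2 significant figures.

station A: 98.714 kPa = 14.3173 psi.
station B: 97926 Pa = 14.2030 psi.
Spread: 14.4450 − 14.2030 = 0.24 psi.

0.24 psi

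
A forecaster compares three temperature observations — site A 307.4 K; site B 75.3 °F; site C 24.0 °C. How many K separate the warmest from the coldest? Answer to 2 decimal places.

site A: 307.4 K = 34.250 °C.
site B: 75.3 °F = 24.056 °C.
Spread: 34.250 − 24.000 = 10.250 °C.

10.25 K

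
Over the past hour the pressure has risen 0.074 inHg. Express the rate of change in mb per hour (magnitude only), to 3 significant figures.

0.074 inHg / 1 h × 33.8639 mb/inHg = 2.51 mb/h.

2.51 mb per hour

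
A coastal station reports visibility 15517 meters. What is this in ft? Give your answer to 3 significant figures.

1 m = 3.28084 ft, so 15517 × 3.28084 = 50900 ft.

50900 ft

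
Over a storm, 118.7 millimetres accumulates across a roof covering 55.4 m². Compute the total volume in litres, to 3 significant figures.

1 mm over 1 m² is 1 L, so volume = 118.7 × 55.4 = 6575.98 L ≈ 6580 L.

6580 litres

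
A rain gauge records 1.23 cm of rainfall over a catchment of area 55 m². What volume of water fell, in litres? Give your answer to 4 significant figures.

Depth: 1.23 cm × 10 = 12.3 mm.
1 mm over 1 m² is 1 L, so volume = 12.3 × 55 = 676.5 L.

676.5 litres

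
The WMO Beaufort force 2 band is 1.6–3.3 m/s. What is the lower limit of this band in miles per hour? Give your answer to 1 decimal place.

1.6–3.3 m/s × 2.237 = 3.6–7.4 mph.

3.6 mph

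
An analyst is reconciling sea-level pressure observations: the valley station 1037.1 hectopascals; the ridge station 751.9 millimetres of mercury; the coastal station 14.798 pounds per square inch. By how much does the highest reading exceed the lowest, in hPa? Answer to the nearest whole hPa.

35 hPa

the ridge station: 751.9 mmHg = 1002.45 hPa.
the coastal station: 14.798 psi = 1020.29 hPa.
Spread: 1037.10 − 1002.45 = 35 hPa.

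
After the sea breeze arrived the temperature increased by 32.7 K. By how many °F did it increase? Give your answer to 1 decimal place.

58.9 °F

For a temperature change the 32° offset cancels: Δ°F = 32.7 × 1.8 = 58.9 °F.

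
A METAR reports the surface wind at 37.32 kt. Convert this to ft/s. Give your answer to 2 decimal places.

62.99 ft/s

1 kt = 1.68781 ft/s, so 37.32 × 1.68781 = 62.99 ft/s.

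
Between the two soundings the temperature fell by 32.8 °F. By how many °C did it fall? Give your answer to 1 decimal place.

Converting a difference, only the 9/5 scale factor applies: Δ°C = 32.8 × 0.5556 = 18.2 °C.

18.2 °C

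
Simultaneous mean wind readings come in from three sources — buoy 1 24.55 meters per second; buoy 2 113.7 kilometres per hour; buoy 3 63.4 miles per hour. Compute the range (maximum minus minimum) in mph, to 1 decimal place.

buoy 1: 24.55 m/s = 54.917 mph.
buoy 2: 113.7 km/h = 70.650 mph.
Spread: 70.650 − 54.917 = 15.7 mph.

15.7 mph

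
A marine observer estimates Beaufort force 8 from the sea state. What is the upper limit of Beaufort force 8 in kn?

40 kt

Beaufort 8 (gale) spans 34–40 knots.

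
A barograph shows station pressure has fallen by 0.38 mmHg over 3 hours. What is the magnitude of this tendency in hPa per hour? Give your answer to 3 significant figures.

0.38 mmHg / 3 h × 1.33322 hPa/mmHg = 0.169 hPa/h.

0.169 hPa per hour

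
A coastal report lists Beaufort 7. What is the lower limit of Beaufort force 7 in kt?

Beaufort 7 (near gale) spans 28–33 knots.

28 kt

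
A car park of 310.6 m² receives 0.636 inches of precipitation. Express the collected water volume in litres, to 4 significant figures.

Depth: 0.636 in × 25.4 = 16.1544 mm.
1 mm over 1 m² is 1 L, so volume = 16.1544 × 310.6 = 5017.5566 L ≈ 5018 L.

5018 litres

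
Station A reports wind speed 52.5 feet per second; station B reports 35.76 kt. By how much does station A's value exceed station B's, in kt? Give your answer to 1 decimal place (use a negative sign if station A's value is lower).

-4.7 kt

station A: 52.5 ft/s = 31.105 kt.
Difference: 31.105 − 35.760 = -4.7 kt.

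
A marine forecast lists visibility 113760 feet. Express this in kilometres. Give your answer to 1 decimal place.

34.7 km

1 ft = 0.0003048 km, so 113760 × 0.0003048 = 34.7 km.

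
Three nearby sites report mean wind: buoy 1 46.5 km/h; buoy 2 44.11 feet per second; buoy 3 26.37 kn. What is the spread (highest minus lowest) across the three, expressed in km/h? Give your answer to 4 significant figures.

2.337 km/h

buoy 2: 44.11 ft/s = 48.40102 km/h.
buoy 3: 26.37 kt = 48.83724 km/h.
Spread: 48.83724 − 46.50000 = 2.337 km/h.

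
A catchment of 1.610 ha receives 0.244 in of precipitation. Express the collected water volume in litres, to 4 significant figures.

Depth: 0.244 in × 25.4 = 6.1976 mm.
Area: 1.610 ha = 16100 m².
1 mm over 1 m² is 1 L, so volume = 6.1976 × 16100 = 99781.36 L ≈ 99780 L.

99780 litres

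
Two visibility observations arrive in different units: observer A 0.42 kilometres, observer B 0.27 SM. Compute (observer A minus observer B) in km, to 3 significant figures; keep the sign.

-0.0145 km

observer B: 0.27 SM = 0.434523 km.
Difference: 0.420000 − 0.434523 = -0.0145 km.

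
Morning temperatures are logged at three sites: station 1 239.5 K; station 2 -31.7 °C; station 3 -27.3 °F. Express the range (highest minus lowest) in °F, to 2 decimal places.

3.51 °F

station 1: 239.5 K = -33.650 °C.
station 3: -27.3 °F = -32.944 °C.
Spread: (-31.700) − (-33.650) = 1.950 °C = 3.51 °F.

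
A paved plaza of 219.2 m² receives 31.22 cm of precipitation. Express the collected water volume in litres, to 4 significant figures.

Depth: 31.22 cm × 10 = 312.2 mm.
1 mm over 1 m² is 1 L, so volume = 312.2 × 219.2 = 68434.24 L ≈ 68430 L.

68430 litres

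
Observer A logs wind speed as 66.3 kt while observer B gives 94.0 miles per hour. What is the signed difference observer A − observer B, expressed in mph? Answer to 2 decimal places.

observer A: 66.3 kt = 76.2967 mph.
Difference: 76.2967 − 94.0000 = -17.70 mph.

-17.70 mph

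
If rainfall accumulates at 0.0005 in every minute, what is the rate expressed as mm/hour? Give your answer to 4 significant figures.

0.7620 mm/hour

0.0005 in/minute × 25.4 mm/in × 60 minute/hour = 0.7620 mm/hour.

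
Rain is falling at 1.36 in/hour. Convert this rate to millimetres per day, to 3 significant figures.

1.36 in/hour × 25.4 mm/in × 24 hour/day = 829 mm/day.

829 mm/day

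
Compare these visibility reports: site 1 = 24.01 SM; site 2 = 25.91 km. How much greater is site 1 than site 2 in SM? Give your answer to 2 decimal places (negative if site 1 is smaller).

site 2: 25.91 km = 16.0997 SM.
Difference: 24.0100 − 16.0997 = 7.91 SM.

7.91 SM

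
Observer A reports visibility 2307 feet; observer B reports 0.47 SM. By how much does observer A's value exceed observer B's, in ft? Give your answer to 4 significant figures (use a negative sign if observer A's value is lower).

observer B: 0.47 SM = 2481.600 ft.
Difference: 2307.000 − 2481.600 = -174.6 ft.

-174.6 ft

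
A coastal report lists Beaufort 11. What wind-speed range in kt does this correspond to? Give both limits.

Beaufort 11 (violent storm) spans 56–63 knots.

56 to 63 kt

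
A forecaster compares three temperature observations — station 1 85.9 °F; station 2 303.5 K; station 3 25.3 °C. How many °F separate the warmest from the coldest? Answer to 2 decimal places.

9.09 °F

station 1: 85.9 °F = 29.944 °C.
station 2: 303.5 K = 30.350 °C.
Spread: 30.350 − 25.300 = 5.050 °C = 9.09 °F.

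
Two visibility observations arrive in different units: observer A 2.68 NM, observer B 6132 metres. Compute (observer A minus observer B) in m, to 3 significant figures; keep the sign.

-1170 m

observer A: 2.68 nmi = 4963.36 m.
Difference: 4963.36 − 6132.00 = -1170 m.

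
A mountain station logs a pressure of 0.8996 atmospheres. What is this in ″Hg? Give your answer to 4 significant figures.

26.92 inHg

1 atm = 29.9213 inHg, so 0.8996 × 29.9213 = 26.92 inHg.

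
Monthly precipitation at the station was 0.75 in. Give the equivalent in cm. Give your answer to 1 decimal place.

1 in = 2.54 cm, so 0.75 × 2.54 = 1.9 cm.

1.9 cm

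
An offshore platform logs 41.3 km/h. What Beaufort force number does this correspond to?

Beaufort force 6

41.3 km/h = 11.5 m/s, which is Beaufort 6 (strong breeze, 10.8–13.8 m/s).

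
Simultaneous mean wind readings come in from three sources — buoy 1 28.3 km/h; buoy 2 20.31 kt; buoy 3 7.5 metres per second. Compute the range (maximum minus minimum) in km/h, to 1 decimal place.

10.6 km/h

buoy 2: 20.31 kt = 37.614 km/h.
buoy 3: 7.5 m/s = 27.000 km/h.
Spread: 37.614 − 27.000 = 10.6 km/h.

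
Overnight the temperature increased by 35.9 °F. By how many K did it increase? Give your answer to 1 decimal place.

19.9 K

A change of 1 °C equals a change of 1.8 °F: ΔK = 35.9 × 0.5556 = 19.9 K.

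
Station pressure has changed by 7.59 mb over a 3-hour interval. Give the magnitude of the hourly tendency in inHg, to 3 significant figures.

7.59 mb / 3 h × 0.02953 inHg/mb = 0.0747 inHg/h.

0.0747 inHg per hour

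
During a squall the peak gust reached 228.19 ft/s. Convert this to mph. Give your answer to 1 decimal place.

1 ft/s = 0.681818 mph, so 228.19 × 0.681818 = 155.6 mph.

155.6 mph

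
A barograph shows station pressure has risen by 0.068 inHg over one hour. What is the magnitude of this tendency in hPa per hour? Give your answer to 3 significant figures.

0.068 inHg / 1 h × 33.8639 hPa/inHg = 2.30 hPa/h.

2.30 hPa per hour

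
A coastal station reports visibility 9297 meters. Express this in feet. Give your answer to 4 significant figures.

30500 ft

1 m = 3.28084 ft, so 9297 × 3.28084 = 30500 ft.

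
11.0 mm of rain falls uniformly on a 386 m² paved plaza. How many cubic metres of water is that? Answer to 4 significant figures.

4.246 cubic metres

1 mm over 1 m² is 1 L, so volume = 11 × 386 = 4246 L = 4.246 m³.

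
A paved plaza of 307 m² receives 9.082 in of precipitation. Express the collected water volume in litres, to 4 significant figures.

Depth: 9.082 in × 25.4 = 230.6828 mm.
1 mm over 1 m² is 1 L, so volume = 230.6828 × 307 = 70819.62 L ≈ 70820 L.

70820 litres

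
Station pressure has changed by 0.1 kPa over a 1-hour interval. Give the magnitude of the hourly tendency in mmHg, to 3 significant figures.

0.1 kPa / 1 h × 7.50062 mmHg/kPa = 0.750 mmHg/h.

0.750 mmHg per hour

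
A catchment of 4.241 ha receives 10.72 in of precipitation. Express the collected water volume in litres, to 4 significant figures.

11550000 litres

Depth: 10.72 in × 25.4 = 272.288 mm.
Area: 4.241 ha = 42410 m².
1 mm over 1 m² is 1 L, so volume = 272.288 × 42410 = 11547734 L ≈ 11550000 L.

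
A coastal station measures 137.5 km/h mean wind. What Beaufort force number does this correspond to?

Beaufort force 12

137.5 km/h = 38.2 m/s, which is Beaufort 12 (hurricane force, ≥32.7 m/s).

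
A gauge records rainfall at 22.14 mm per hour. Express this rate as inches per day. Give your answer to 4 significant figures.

22.14 mm/hour × 0.0393701 in/mm × 24 hour/day = 20.92 in/day.

20.92 in/day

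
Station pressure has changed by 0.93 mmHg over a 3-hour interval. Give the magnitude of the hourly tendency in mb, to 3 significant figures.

0.413 mb per hour

0.93 mmHg / 3 h × 1.33322 mb/mmHg = 0.413 mb/h.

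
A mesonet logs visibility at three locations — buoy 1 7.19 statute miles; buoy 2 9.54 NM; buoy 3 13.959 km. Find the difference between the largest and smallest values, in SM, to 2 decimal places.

buoy 2: 9.54 nmi = 10.9784 SM.
buoy 3: 13.959 km = 8.6737 SM.
Spread: 10.9784 − 7.1900 = 3.79 SM.

3.79 SM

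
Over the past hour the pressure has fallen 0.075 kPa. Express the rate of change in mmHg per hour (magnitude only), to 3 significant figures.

0.563 mmHg per hour

0.075 kPa / 1 h × 7.50062 mmHg/kPa = 0.563 mmHg/h.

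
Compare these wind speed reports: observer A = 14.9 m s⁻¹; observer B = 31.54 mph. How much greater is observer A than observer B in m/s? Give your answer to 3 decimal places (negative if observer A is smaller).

0.800 m/s

observer B: 31.54 mph = 14.09964 m/s.
Difference: 14.90000 − 14.09964 = 0.800 m/s.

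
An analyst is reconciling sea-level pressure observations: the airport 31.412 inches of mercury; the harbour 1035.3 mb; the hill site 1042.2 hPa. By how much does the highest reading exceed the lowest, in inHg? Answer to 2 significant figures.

0.84 inHg

the harbour: 1035.3 mb = 30.5724 inHg.
the hill site: 1042.2 hPa = 30.7761 inHg.
Spread: 31.4120 − 30.5724 = 0.84 inHg.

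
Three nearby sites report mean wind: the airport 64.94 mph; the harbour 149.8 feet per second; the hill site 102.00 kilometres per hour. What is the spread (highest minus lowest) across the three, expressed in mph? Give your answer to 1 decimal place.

the harbour: 149.8 ft/s = 102.136 mph.
the hill site: 102.00 km/h = 63.380 mph.
Spread: 102.136 − 63.380 = 38.8 mph.

38.8 mph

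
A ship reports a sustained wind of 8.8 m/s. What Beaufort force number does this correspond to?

Beaufort force 5

8.8 m/s lies in the Beaufort 5 band (fresh breeze, 8.0–10.7 m/s).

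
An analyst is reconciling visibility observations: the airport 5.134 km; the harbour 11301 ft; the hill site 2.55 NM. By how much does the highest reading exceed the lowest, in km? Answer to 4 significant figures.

1.689 km

the harbour: 11301 ft = 3.44454 km.
the hill site: 2.55 nmi = 4.72260 km.
Spread: 5.13400 − 3.44454 = 1.689 km.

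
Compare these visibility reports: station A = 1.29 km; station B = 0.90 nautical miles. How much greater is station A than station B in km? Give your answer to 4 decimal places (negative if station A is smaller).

-0.3768 km

station B: 0.90 nmi = 1.666800 km.
Difference: 1.290000 − 1.666800 = -0.3768 km.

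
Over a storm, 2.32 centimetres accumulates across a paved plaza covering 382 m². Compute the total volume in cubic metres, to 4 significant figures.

8.862 cubic metres

Depth: 2.32 cm × 10 = 23.2 mm.
1 mm over 1 m² is 1 L, so volume = 23.2 × 382 = 8862.4 L = 8.862 m³.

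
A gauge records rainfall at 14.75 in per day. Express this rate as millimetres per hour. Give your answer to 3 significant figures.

14.75 in/day × 25.4 mm/in × 0.0416667 day/hour = 15.6 mm/hour.

15.6 mm/hour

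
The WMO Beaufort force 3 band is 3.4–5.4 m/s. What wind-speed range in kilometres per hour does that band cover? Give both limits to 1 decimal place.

3.4–5.4 m/s × 3.6 = 12.2–19.4 km/h.

12.2 to 19.4 km/h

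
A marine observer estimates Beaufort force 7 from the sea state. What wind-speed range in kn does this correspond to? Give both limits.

Beaufort 7 (near gale) spans 28–33 knots.

28 to 33 kt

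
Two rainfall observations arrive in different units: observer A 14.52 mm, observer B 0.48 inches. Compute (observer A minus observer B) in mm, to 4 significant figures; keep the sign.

observer B: 0.48 in = 12.19200 mm.
Difference: 14.52000 − 12.19200 = 2.328 mm.

2.328 mm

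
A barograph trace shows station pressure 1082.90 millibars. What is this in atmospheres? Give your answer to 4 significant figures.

1 mb = 0.000986923 atm, so 1082.90 × 0.000986923 = 1.069 atm.

1.069 atm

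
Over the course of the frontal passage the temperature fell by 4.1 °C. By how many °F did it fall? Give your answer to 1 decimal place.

For a temperature change the 32° offset cancels: Δ°F = 4.1 × 1.8 = 7.4 °F.

7.4 °F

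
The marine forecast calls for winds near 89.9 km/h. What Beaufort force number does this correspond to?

89.9 km/h = 25.0 m/s, which is Beaufort 10 (storm, 24.5–28.4 m/s).

Beaufort force 10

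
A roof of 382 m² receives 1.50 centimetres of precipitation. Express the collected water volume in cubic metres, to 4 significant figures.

Depth: 1.50 cm × 10 = 15 mm.
1 mm over 1 m² is 1 L, so volume = 15 × 382 = 5730 L = 5.730 m³.

5.730 cubic metres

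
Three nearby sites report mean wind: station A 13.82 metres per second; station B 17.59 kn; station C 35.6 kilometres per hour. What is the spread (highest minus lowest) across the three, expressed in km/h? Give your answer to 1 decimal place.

station A: 13.82 m/s = 49.752 km/h.
station B: 17.59 kt = 32.577 km/h.
Spread: 49.752 − 32.577 = 17.2 km/h.

17.2 km/h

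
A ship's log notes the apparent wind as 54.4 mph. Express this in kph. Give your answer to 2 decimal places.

87.55 km/h

1 mph = 1.60934 km/h, so 54.4 × 1.60934 = 87.55 km/h.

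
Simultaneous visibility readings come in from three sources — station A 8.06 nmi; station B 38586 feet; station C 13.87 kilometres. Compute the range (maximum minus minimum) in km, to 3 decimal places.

3.166 km

station A: 8.06 nmi = 14.92712 km.
station B: 38586 ft = 11.76101 km.
Spread: 14.92712 − 11.76101 = 3.166 km.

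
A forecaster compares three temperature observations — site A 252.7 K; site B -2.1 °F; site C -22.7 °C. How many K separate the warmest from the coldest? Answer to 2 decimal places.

site A: 252.7 K = -20.450 °C.
site B: -2.1 °F = -18.944 °C.
Spread: (-18.944) − (-22.700) = 3.756 °C.

3.76 K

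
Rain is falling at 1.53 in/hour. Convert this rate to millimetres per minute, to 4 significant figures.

1.53 in/hour × 25.4 mm/in × 0.0166667 hour/minute = 0.6477 mm/minute.

0.6477 mm/minute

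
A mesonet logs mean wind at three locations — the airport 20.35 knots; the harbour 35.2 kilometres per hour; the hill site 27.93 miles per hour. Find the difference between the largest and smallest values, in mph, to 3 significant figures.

the airport: 20.35 kt = 23.4184 mph.
the harbour: 35.2 km/h = 21.8723 mph.
Spread: 27.9300 − 21.8723 = 6.06 mph.

6.06 mph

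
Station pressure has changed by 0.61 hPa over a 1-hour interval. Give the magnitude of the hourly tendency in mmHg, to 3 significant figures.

0.458 mmHg per hour

0.61 hPa / 1 h × 0.750062 mmHg/hPa = 0.458 mmHg/h.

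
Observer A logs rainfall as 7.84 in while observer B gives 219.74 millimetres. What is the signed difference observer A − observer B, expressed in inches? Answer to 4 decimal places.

observer B: 219.74 mm = 8.651181 in.
Difference: 7.840000 − 8.651181 = -0.8112 in.

-0.8112 in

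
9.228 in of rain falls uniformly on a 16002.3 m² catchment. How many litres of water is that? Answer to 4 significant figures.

Depth: 9.228 in × 25.4 = 234.3912 mm.
1 mm over 1 m² is 1 L, so volume = 234.3912 × 16002.3 = 3750798.3 L ≈ 3751000 L.

3751000 litres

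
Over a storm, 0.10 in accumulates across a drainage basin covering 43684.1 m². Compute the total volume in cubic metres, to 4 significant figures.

111.0 cubic metres

Depth: 0.10 in × 25.4 = 2.54 mm.
1 mm over 1 m² is 1 L, so volume = 2.54 × 43684.1 = 110957.61 L = 111.0 m³.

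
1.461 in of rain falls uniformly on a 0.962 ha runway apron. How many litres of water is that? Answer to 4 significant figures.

357000 litres

Depth: 1.461 in × 25.4 = 37.1094 mm.
Area: 0.962 ha = 9620 m².
1 mm over 1 m² is 1 L, so volume = 37.1094 × 9620 = 356992.43 L ≈ 357000 L.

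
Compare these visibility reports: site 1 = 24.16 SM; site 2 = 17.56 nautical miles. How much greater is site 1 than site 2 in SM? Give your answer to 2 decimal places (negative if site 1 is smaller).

site 2: 17.56 nmi = 20.2077 SM.
Difference: 24.1600 − 20.2077 = 3.95 SM.

3.95 SM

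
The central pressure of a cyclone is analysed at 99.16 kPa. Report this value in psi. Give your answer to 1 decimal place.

1 kPa = 0.145038 psi, so 99.16 × 0.145038 = 14.4 psi.

14.4 psi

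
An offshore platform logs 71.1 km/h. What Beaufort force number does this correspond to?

Beaufort force 8

71.1 km/h = 19.8 m/s, which is Beaufort 8 (gale, 17.2–20.7 m/s).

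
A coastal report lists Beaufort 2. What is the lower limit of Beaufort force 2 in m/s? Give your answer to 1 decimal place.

Beaufort 2 (light breeze) spans 1.6–3.3 m/s.

1.6 m/s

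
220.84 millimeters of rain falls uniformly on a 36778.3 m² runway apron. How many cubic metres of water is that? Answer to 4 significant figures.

1 mm over 1 m² is 1 L, so volume = 220.84 × 36778.3 = 8122119.8 L = 8122 m³.

8122 cubic metres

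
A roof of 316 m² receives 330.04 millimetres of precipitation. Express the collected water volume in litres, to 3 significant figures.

104000 litres

1 mm over 1 m² is 1 L, so volume = 330.04 × 316 = 104292.64 L ≈ 104000 L.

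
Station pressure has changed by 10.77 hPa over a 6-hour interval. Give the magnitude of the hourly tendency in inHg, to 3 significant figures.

10.77 hPa / 6 h × 0.02953 inHg/hPa = 0.0530 inHg/h.

0.0530 inHg per hour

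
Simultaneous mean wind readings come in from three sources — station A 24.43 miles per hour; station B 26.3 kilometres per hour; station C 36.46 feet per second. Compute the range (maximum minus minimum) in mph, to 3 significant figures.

station B: 26.3 km/h = 16.3421 mph.
station C: 36.46 ft/s = 24.8591 mph.
Spread: 24.8591 − 16.3421 = 8.52 mph.

8.52 mph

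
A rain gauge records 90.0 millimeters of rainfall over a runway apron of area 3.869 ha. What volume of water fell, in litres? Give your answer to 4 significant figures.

Area: 3.869 ha = 38690 m².
1 mm over 1 m² is 1 L, so volume = 90 × 38690 = 3482100 L ≈ 3482000 L.

3482000 litres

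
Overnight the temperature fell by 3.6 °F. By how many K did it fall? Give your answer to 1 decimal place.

A change of 1 °C equals a change of 1.8 °F: ΔK = 3.6 × 0.5556 = 2.0 K.

2.0 K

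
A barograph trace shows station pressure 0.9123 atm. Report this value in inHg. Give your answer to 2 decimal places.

1 atm = 29.9213 inHg, so 0.9123 × 29.9213 = 27.30 inHg.

27.30 inHg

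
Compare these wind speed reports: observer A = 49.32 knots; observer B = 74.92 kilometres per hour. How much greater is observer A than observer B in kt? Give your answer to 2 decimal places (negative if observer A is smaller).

observer B: 74.92 km/h = 40.4536 kt.
Difference: 49.3200 − 40.4536 = 8.87 kt.

8.87 kt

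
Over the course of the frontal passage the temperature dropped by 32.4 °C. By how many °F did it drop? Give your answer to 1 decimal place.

58.3 °F

A change of 1 °C equals a change of 1.8 °F: Δ°F = 32.4 × 1.8 = 58.3 °F.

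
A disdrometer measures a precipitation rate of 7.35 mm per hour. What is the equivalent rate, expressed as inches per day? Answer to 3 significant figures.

7.35 mm/hour × 0.0393701 in/mm × 24 hour/day = 6.94 in/day.

6.94 in/day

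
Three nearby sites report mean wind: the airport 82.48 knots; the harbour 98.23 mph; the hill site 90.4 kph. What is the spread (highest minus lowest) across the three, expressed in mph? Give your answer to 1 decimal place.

the airport: 82.48 kt = 94.916 mph.
the hill site: 90.4 km/h = 56.172 mph.
Spread: 98.230 − 56.172 = 42.1 mph.

42.1 mph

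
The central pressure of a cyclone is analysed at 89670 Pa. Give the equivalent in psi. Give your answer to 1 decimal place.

13.0 psi

1 Pa = 0.000145038 psi, so 89670 × 0.000145038 = 13.0 psi.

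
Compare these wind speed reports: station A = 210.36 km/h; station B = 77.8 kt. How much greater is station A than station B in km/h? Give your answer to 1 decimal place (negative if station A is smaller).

66.3 km/h

station B: 77.8 kt = 144.086 km/h.
Difference: 210.360 − 144.086 = 66.3 km/h.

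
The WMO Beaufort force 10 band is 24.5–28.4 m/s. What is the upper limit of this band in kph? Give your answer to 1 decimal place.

24.5–28.4 m/s × 3.6 = 88.2–102.2 km/h.

102.2 km/h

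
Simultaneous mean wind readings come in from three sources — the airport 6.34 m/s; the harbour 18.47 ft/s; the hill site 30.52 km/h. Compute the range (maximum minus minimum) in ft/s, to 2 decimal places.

9.34 ft/s

the airport: 6.34 m/s = 20.8005 ft/s.
the hill site: 30.52 km/h = 27.8142 ft/s.
Spread: 27.8142 − 18.4700 = 9.34 ft/s.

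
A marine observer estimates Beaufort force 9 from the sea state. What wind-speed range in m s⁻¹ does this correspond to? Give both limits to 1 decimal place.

20.8 to 24.4 m/s

Beaufort 9 (strong gale) spans 20.8–24.4 m/s.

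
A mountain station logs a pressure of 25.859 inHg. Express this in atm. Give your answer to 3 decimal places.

1 inHg = 0.0334211 atm, so 25.859 × 0.0334211 = 0.864 atm.

0.864 atm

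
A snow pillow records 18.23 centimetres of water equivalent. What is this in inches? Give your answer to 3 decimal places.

7.177 in

1 cm = 0.393701 in, so 18.23 × 0.393701 = 7.177 in.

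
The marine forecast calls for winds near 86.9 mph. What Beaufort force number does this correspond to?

86.9 mph = 38.8 m/s, which is Beaufort 12 (hurricane force, ≥32.7 m/s).

Beaufort force 12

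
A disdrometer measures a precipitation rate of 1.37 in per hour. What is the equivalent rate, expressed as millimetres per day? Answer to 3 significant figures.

1.37 in/hour × 25.4 mm/in × 24 hour/day = 835 mm/day.

835 mm/day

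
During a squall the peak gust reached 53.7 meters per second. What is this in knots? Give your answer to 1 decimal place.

1 m/s = 1.94384 kt, so 53.7 × 1.94384 = 104.4 kt.

104.4 kt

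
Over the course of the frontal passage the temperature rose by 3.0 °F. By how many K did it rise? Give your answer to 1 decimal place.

For a temperature change the 32° offset cancels: ΔK = 3.0 × 0.5556 = 1.7 K.

1.7 K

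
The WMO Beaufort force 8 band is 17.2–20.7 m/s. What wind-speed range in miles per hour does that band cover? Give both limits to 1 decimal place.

17.2–20.7 m/s × 2.237 = 38.5–46.3 mph.

38.5 to 46.3 mph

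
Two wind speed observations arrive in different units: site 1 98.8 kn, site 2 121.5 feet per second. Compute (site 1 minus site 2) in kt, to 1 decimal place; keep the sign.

site 2: 121.5 ft/s = 71.987 kt.
Difference: 98.800 − 71.987 = 26.8 kt.

26.8 kt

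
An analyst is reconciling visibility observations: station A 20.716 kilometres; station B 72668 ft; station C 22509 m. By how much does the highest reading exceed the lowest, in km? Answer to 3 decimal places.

station B: 72668 ft = 22.14921 km.
station C: 22509 m = 22.50900 km.
Spread: 22.50900 − 20.71600 = 1.793 km.

1.793 km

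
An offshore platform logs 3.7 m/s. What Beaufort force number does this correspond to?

3.7 m/s lies in the Beaufort 3 band (gentle breeze, 3.4–5.4 m/s).

Beaufort force 3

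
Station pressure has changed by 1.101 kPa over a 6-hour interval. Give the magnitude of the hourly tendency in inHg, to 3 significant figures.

0.0542 inHg per hour

1.101 kPa / 6 h × 0.2953 inHg/kPa = 0.0542 inHg/h.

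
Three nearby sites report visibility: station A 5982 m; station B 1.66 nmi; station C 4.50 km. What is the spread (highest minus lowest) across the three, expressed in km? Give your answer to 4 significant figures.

2.908 km

station A: 5982 m = 5.98200 km.
station B: 1.66 nmi = 3.07432 km.
Spread: 5.98200 − 3.07432 = 2.908 km.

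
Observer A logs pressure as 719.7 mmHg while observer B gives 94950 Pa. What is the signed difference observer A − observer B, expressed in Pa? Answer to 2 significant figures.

observer A: 719.7 mmHg = 95952.12 Pa.
Difference: 95952.12 − 94950.00 = 1000 Pa.

1000 Pa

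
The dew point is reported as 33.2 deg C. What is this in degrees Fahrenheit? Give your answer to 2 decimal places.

91.76 °F

°F = °C × 9/5 + 32 = 33.2 × 1.8 + 32 = 91.76 °F.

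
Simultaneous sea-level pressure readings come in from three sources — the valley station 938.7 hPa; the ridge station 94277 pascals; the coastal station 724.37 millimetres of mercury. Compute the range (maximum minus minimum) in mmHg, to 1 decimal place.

the valley station: 938.7 hPa = 704.083 mmHg.
the ridge station: 94277 Pa = 707.136 mmHg.
Spread: 724.370 − 704.083 = 20.3 mmHg.

20.3 mmHg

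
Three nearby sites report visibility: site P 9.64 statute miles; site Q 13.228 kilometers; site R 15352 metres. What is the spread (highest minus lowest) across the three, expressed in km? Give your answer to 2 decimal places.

site P: 9.64 SM = 15.5141 km.
site R: 15352 m = 15.3520 km.
Spread: 15.5141 − 13.2280 = 2.29 km.

2.29 km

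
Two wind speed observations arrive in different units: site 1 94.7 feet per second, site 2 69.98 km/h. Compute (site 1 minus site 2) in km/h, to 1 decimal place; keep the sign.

site 1: 94.7 ft/s = 103.912 km/h.
Difference: 103.912 − 69.980 = 33.9 km/h.

33.9 km/h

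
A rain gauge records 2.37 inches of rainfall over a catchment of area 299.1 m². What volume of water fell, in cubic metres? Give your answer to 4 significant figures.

Depth: 2.37 in × 25.4 = 60.198 mm.
1 mm over 1 m² is 1 L, so volume = 60.198 × 299.1 = 18005.222 L = 18.01 m³.

18.01 cubic metres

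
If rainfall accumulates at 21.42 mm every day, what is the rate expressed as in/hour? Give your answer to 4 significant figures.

0.03514 in/hour

21.42 mm/day × 0.0393701 in/mm × 0.0416667 day/hour = 0.03514 in/hour.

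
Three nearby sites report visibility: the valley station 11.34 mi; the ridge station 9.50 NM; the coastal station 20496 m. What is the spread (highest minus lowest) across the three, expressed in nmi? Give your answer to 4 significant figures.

1.567 nmi

the valley station: 11.34 SM = 9.85419 nmi.
the coastal station: 20496 m = 11.06695 nmi.
Spread: 11.06695 − 9.50000 = 1.567 nmi.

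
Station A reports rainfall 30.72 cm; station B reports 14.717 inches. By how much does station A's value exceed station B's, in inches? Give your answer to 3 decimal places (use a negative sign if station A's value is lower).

station A: 30.72 cm = 12.09449 in.
Difference: 12.09449 − 14.71700 = -2.623 in.

-2.623 in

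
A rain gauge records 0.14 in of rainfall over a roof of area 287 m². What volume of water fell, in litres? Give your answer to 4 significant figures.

1021 litres

Depth: 0.14 in × 25.4 = 3.556 mm.
1 mm over 1 m² is 1 L, so volume = 3.556 × 287 = 1020.572 L ≈ 1021 L.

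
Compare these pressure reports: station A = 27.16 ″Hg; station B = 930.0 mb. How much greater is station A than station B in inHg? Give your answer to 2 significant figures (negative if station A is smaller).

station B: 930.0 mb = 27.4629 inHg.
Difference: 27.1600 − 27.4629 = -0.30 inHg.

-0.30 inHg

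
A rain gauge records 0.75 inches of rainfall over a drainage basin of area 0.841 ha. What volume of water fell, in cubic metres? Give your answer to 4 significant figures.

Depth: 0.75 in × 25.4 = 19.05 mm.
Area: 0.841 ha = 8410 m².
1 mm over 1 m² is 1 L, so volume = 19.05 × 8410 = 160210.5 L = 160.2 m³.

160.2 cubic metres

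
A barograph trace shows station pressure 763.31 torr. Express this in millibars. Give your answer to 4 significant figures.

1018 mb

1 mmHg = 1.33322 mb, so 763.31 × 1.33322 = 1018 mb.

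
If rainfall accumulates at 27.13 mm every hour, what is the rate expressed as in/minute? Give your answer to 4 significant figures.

27.13 mm/hour × 0.0393701 in/mm × 0.0166667 hour/minute = 0.01780 in/minute.

0.01780 in/minute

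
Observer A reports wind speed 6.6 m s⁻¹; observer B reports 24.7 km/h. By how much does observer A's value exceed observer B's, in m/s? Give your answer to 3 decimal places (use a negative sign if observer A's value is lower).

observer B: 24.7 km/h = 6.86111 m/s.
Difference: 6.60000 − 6.86111 = -0.261 m/s.

-0.261 m/s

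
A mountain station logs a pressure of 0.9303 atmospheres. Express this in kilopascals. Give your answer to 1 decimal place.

1 atm = 101.325 kPa, so 0.9303 × 101.325 = 94.3 kPa.

94.3 kPa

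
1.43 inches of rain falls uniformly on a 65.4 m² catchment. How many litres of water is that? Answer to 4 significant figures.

2375 litres

Depth: 1.43 in × 25.4 = 36.322 mm.
1 mm over 1 m² is 1 L, so volume = 36.322 × 65.4 = 2375.4588 L ≈ 2375 L.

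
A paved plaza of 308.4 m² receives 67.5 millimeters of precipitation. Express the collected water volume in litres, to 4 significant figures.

20820 litres

1 mm over 1 m² is 1 L, so volume = 67.5 × 308.4 = 20817 L ≈ 20820 L.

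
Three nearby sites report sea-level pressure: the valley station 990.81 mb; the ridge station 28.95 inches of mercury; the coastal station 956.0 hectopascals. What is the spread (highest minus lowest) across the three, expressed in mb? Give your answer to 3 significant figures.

34.8 mb

the ridge station: 28.95 inHg = 980.360 mb.
the coastal station: 956.0 hPa = 956.000 mb.
Spread: 990.810 − 956.000 = 34.8 mb.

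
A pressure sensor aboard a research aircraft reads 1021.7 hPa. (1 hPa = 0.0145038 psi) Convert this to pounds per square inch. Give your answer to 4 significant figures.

14.82 psi

1 hPa = 0.0145038 psi, so 1021.7 × 0.0145038 = 14.82 psi.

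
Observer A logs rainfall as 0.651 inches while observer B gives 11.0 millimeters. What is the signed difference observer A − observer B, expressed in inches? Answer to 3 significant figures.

0.218 in

observer B: 11.0 mm = 0.43307 in.
Difference: 0.65100 − 0.43307 = 0.218 in.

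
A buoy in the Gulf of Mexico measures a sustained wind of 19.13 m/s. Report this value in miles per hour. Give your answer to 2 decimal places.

1 m/s = 2.23694 mph, so 19.13 × 2.23694 = 42.79 mph.

42.79 mph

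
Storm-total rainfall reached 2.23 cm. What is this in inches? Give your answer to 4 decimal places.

0.8780 in

1 cm = 0.393701 in, so 2.23 × 0.393701 = 0.8780 in.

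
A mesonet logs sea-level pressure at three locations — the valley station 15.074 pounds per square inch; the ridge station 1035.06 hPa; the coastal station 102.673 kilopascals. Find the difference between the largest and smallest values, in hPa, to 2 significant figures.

the valley station: 15.074 psi = 1039.32 hPa.
the coastal station: 102.673 kPa = 1026.73 hPa.
Spread: 1039.32 − 1026.73 = 13 hPa.

13 hPa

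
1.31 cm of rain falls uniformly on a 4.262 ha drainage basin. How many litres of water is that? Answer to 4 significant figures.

558300 litres

Depth: 1.31 cm × 10 = 13.1 mm.
Area: 4.262 ha = 42620 m².
1 mm over 1 m² is 1 L, so volume = 13.1 × 42620 = 558322 L ≈ 558300 L.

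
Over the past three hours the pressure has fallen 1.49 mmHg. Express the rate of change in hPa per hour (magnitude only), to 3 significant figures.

1.49 mmHg / 3 h × 1.33322 hPa/mmHg = 0.662 hPa/h.

0.662 hPa per hour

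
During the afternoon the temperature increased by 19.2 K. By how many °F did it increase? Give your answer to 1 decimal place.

A change of 1 °C equals a change of 1.8 °F: Δ°F = 19.2 × 1.8 = 34.6 °F.

34.6 °F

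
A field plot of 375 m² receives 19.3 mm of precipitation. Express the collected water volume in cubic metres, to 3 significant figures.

7.24 cubic metres

1 mm over 1 m² is 1 L, so volume = 19.3 × 375 = 7237.5 L = 7.24 m³.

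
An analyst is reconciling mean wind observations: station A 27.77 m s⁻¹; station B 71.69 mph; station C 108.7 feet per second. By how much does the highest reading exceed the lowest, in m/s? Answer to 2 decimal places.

station B: 71.69 mph = 32.0483 m/s.
station C: 108.7 ft/s = 33.1318 m/s.
Spread: 33.1318 − 27.7700 = 5.36 m/s.

5.36 m/s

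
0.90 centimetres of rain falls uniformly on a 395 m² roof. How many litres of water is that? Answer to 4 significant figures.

3555 litres

Depth: 0.90 cm × 10 = 9 mm.
1 mm over 1 m² is 1 L, so volume = 9 × 395 = 3555 L.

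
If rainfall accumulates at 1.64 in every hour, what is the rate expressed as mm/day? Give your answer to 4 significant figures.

999.7 mm/day

1.64 in/hour × 25.4 mm/in × 24 hour/day = 999.7 mm/day.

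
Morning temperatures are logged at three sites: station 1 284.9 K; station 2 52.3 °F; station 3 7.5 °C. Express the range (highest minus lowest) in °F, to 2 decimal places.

7.65 °F

station 1: 284.9 K = 11.750 °C.
station 2: 52.3 °F = 11.278 °C.
Spread: 11.750 − 7.500 = 4.250 °C = 7.65 °F.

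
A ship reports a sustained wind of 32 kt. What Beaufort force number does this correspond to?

32 kt lies in the Beaufort 7 band (near gale, 28–33 kt).

Beaufort force 7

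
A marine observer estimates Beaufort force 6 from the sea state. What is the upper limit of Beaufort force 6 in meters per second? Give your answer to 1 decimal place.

13.8 m/s

Beaufort 6 (strong breeze) spans 10.8–13.8 m/s.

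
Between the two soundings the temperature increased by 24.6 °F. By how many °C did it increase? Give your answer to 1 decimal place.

A change of 1 °C equals a change of 1.8 °F: Δ°C = 24.6 × 0.5556 = 13.7 °C.

13.7 °C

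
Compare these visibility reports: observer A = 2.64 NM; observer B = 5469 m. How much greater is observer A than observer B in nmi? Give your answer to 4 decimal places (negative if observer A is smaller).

observer B: 5469 m = 2.953024 nmi.
Difference: 2.640000 − 2.953024 = -0.3130 nmi.

-0.3130 nmi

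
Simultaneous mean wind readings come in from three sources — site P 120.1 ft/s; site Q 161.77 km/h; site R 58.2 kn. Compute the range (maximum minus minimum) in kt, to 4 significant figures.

site P: 120.1 ft/s = 71.1573 kt.
site Q: 161.77 km/h = 87.3488 kt.
Spread: 87.3488 − 58.2000 = 29.15 kt.

29.15 kt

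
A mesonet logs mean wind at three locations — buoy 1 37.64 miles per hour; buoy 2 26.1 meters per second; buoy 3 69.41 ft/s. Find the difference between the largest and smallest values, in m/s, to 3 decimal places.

9.273 m/s

buoy 1: 37.64 mph = 16.82659 m/s.
buoy 3: 69.41 ft/s = 21.15617 m/s.
Spread: 26.10000 − 16.82659 = 9.273 m/s.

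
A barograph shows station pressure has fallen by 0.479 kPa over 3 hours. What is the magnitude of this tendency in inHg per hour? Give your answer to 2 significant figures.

0.047 inHg per hour

0.479 kPa / 3 h × 0.2953 inHg/kPa = 0.047 inHg/h.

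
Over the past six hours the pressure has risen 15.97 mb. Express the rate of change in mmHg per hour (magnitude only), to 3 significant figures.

2.00 mmHg per hour

15.97 mb / 6 h × 0.750062 mmHg/mb = 2.00 mmHg/h.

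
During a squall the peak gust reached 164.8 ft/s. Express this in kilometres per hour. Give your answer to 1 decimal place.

1 ft/s = 1.09728 km/h, so 164.8 × 1.09728 = 180.8 km/h.

180.8 km/h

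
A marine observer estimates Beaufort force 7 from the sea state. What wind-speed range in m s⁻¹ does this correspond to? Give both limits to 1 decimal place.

Beaufort 7 (near gale) spans 13.9–17.1 m/s.

13.9 to 17.1 m/s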